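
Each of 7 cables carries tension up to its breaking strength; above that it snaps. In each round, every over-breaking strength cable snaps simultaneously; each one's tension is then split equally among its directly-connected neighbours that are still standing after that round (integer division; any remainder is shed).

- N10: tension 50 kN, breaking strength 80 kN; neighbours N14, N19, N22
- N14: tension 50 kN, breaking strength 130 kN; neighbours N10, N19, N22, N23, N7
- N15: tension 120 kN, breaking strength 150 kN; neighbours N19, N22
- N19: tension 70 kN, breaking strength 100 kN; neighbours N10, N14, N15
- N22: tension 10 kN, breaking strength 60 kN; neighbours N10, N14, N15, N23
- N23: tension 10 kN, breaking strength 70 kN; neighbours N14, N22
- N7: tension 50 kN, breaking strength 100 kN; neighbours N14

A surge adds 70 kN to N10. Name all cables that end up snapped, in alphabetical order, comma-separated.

N10, N14, N15, N19, N22, N23

Round 1 — N10 at 120 > 80. N10 snaps.
  N10 sheds 120 kN to N14, N19, N22: 40 each.
    N14: 50+40 = 90 ≤ 130
    N19: 70+40 = 110 > 100
    N22: 10+40 = 50 ≤ 60
Round 2 — N19 snaps.
  N19 sheds 110 kN to N14, N15: 55 each.
    N14: 90+55 = 145 > 130
    N15: 120+55 = 175 > 150
Round 3 — N14, N15 snap.
  N14 sheds 145 kN to N22, N23, N7: 48 each (1 lost).
    N22: 50+48 = 98 > 60
    N23: 10+48 = 58 ≤ 70
    N7: 50+48 = 98 ≤ 100
  N15 sheds 175 kN to N22: 175 each.
    N22: 98+175 = 273 > 60
Round 4 — N22 snaps.
  N22 sheds 273 kN to N23: 273 each.
    N23: 58+273 = 331 > 70
Round 5 — N23 snaps.
  N23 sheds 331 kN: no online neighbours, lost.
No further breaks.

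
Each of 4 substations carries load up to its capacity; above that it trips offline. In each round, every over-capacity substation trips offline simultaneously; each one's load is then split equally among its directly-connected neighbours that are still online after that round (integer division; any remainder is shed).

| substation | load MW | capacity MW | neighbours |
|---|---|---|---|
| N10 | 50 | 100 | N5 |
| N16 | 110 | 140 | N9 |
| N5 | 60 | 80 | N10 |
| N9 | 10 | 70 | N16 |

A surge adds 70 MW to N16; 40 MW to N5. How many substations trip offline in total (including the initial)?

Round 1 — N16 at 180 > 140; N5 at 100 > 80. N16, N5 trip offline.
  N16 sheds 180 MW to N9: 180 each.
    N9: 10+180 = 190 > 70
  N5 sheds 100 MW to N10: 100 each.
    N10: 50+100 = 150 > 100
Round 2 — N10, N9 trip offline.
  N10 sheds 150 MW: no online neighbours, lost.
  N9 sheds 190 MW: no online neighbours, lost.
No further trips.

4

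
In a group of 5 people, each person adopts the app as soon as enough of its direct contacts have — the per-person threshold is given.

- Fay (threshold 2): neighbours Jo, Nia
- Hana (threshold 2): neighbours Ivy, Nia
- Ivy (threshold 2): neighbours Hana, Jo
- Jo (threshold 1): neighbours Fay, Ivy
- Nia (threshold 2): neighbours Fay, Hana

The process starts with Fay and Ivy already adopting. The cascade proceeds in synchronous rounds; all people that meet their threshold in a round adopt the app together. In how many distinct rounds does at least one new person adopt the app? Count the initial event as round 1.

2

Round 1 — Fay, Ivy adopt the app (initial).
Round 2 — checking thresholds:
  Hana: 1 of 2 neighbours < 2, holds.
  Jo: 2 of 2 neighbours ≥ 1, adopts the app.
  Nia: 1 of 2 neighbours < 2, holds.
Round 3 — no new adoptions; cascade stops.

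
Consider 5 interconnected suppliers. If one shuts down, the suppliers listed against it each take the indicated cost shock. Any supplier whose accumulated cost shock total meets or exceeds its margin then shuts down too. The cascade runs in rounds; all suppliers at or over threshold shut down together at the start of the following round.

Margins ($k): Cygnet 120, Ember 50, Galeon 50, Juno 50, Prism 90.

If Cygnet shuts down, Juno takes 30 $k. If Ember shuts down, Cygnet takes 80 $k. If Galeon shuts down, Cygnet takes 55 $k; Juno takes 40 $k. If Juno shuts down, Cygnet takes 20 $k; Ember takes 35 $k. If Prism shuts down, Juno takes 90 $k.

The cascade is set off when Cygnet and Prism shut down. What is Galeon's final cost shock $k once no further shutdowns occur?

0

Round 1 — Cygnet, Prism shut down (initial).
  Juno: +30+90 → 120 ≥ 50
Round 2 — Juno shuts down.
  Ember: +35 → 35 < 50
No further shutdowns.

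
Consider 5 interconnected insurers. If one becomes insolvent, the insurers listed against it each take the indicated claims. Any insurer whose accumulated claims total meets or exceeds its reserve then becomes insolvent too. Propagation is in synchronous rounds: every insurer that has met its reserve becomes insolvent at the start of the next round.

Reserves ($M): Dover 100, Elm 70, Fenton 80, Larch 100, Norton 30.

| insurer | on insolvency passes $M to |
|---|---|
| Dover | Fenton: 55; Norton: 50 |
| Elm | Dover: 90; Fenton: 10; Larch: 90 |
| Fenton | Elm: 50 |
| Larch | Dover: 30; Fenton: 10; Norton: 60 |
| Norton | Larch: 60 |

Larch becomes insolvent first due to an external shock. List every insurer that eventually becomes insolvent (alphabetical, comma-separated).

Round 1 — Larch becomes insolvent (initial).
  Dover: +30 → 30 < 100
  Fenton: +10 → 10 < 80
  Norton: +60 → 60 ≥ 30
Round 2 — Norton becomes insolvent.
No further insolvencies.

Larch, Norton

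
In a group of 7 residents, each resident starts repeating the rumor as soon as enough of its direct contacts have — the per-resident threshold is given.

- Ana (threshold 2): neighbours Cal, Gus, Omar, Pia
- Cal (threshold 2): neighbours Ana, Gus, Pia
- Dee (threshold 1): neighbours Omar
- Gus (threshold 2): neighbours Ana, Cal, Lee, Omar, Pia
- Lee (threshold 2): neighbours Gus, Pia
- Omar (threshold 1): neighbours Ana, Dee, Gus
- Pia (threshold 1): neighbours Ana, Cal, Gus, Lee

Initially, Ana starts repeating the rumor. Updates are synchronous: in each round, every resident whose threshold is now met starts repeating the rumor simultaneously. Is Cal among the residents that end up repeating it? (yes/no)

yes

Round 1 — Ana starts repeating the rumor (initial).
Round 2 — checking thresholds:
  Cal: 1 of 3 neighbours < 2, not yet.
  Gus: 1 of 5 neighbours < 2, not yet.
  Omar: 1 of 3 neighbours ≥ 1, starts repeating the rumor.
  Pia: 1 of 4 neighbours ≥ 1, starts repeating the rumor.
Round 3 — checking thresholds:
  Cal: 2 of 3 neighbours ≥ 2, starts repeating the rumor.
  Dee: 1 of 1 neighbours ≥ 1, starts repeating the rumor.
  Gus: 3 of 5 neighbours ≥ 2, starts repeating the rumor.
  Lee: 1 of 2 neighbours < 2, not yet.
Round 4 — checking thresholds:
  Lee: 2 of 2 neighbours ≥ 2, starts repeating the rumor.
Round 5 — no new spreads; cascade stops.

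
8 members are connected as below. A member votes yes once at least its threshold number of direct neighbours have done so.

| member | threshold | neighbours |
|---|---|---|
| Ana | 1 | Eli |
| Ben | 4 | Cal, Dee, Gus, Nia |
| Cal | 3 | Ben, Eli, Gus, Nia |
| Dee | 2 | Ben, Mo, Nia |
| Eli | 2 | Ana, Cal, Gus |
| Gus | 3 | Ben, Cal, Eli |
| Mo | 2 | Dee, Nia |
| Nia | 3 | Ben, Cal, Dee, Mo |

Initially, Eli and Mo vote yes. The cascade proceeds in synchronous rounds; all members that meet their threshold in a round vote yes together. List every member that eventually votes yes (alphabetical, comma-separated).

Ana, Eli, Mo

Round 1 — Eli, Mo vote yes (initial).
Round 2 — checking thresholds:
  Ana: 1 of 1 neighbours ≥ 1, votes yes.
  Cal: 1 of 4 neighbours < 3, not yet.
  Dee: 1 of 3 neighbours < 2, not yet.
  Gus: 1 of 3 neighbours < 3, not yet.
  Nia: 1 of 4 neighbours < 3, not yet.
Round 3 — no new yes votes; cascade stops.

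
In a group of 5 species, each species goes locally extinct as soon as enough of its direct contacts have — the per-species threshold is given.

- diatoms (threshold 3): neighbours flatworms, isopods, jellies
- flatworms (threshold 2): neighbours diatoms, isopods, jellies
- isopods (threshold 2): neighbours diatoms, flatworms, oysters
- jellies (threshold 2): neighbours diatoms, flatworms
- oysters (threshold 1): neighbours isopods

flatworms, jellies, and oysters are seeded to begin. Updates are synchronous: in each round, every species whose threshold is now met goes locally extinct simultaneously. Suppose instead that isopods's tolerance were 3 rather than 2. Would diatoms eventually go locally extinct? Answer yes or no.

With isopods's tolerance at 3:
Round 1 — flatworms, jellies, oysters go locally extinct (initial).
Round 2 — no new extinctions; cascade stops.

no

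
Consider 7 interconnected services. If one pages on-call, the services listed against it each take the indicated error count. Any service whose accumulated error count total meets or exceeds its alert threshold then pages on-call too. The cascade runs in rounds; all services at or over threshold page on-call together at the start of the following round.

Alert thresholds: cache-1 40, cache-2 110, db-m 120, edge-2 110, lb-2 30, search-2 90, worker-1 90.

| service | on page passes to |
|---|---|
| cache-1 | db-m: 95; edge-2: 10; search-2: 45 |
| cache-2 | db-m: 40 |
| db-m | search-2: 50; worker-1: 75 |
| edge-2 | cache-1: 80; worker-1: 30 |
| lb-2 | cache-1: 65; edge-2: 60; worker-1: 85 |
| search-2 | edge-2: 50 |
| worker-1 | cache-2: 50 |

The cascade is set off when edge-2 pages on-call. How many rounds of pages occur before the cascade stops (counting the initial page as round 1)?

Round 1 — edge-2 pages on-call (initial).
  cache-1: +80 → 80 ≥ 40
  worker-1: +30 → 30 < 90
Round 2 — cache-1 pages on-call.
  db-m: +95 → 95 < 120
  search-2: +45 → 45 < 90
No further pages.

2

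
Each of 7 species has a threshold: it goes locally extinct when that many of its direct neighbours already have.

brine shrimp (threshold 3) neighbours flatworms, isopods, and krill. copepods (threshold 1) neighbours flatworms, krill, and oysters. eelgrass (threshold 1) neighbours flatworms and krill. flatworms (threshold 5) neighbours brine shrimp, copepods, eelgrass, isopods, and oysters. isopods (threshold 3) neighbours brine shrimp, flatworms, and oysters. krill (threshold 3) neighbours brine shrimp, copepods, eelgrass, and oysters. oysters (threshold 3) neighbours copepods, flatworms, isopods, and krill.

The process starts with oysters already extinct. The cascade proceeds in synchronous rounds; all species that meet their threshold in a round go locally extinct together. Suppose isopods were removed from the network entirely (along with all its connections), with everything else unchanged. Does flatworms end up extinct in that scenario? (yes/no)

With isopods removed:
Round 1 — oysters goes locally extinct (initial).
Round 2 — checking thresholds:
  copepods: 1 of 3 neighbours ≥ 1, goes locally extinct.
  flatworms: 1 of 4 neighbours < 5, not yet.
  krill: 1 of 4 neighbours < 3, not yet.
Round 3 — no new extinctions; cascade stops.

no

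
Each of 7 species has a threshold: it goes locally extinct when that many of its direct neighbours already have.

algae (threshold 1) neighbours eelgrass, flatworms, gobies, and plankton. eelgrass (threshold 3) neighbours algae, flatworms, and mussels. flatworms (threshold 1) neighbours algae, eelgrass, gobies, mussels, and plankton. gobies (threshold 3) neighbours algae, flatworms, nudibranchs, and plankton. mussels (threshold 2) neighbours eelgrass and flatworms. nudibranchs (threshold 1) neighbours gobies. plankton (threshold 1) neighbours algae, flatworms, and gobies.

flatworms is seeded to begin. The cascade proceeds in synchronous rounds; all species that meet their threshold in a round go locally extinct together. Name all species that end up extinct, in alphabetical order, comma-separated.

Round 1 — flatworms goes locally extinct (initial).
Round 2 — checking thresholds:
  algae: 1 of 4 neighbours ≥ 1, goes locally extinct.
  eelgrass: 1 of 3 neighbours < 3, holds.
  gobies: 1 of 4 neighbours < 3, holds.
  mussels: 1 of 2 neighbours < 2, holds.
  plankton: 1 of 3 neighbours ≥ 1, goes locally extinct.
Round 3 — checking thresholds:
  eelgrass: 2 of 3 neighbours < 3, holds.
  gobies: 3 of 4 neighbours ≥ 3, goes locally extinct.
  mussels: 1 of 2 neighbours < 2, holds.
Round 4 — checking thresholds:
  eelgrass: 2 of 3 neighbours < 3, holds.
  mussels: 1 of 2 neighbours < 2, holds.
  nudibranchs: 1 of 1 neighbours ≥ 1, goes locally extinct.
Round 5 — no new extinctions; cascade stops.

algae, flatworms, gobies, nudibranchs, plankton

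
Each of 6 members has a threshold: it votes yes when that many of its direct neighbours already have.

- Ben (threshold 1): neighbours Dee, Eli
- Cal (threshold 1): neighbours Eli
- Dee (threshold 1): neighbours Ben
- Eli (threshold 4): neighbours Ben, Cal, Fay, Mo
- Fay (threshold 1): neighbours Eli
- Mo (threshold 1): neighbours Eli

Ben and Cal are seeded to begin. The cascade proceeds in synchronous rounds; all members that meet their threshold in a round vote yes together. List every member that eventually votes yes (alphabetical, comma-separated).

Ben, Cal, Dee

Round 1 — Ben, Cal vote yes (initial).
Round 2 — checking thresholds:
  Dee: 1 of 1 neighbours ≥ 1, votes yes.
  Eli: 2 of 4 neighbours < 4, not yet.
Round 3 — no new yes votes; cascade stops.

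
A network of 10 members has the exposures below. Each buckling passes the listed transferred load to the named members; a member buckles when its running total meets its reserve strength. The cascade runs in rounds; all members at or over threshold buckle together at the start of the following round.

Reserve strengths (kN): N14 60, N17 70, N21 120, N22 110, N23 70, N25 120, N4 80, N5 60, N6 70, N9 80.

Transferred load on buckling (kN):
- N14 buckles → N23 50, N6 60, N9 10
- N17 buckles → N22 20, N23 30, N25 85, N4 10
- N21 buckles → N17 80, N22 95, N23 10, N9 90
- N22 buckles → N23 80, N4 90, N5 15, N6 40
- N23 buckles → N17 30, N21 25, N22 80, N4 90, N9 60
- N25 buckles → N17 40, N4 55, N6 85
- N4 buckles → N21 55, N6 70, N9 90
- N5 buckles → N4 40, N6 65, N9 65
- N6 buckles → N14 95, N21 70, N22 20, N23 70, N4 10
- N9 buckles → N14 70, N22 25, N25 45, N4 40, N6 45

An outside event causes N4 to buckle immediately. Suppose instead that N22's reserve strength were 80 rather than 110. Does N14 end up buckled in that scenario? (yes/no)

With N22's reserve strength at 80:
Round 1 — N4 buckles (initial).
  N21: +55 → 55 < 120
  N6: +70 → 70 ≥ 70
  N9: +90 → 90 ≥ 80
Round 2 — N6, N9 buckle.
  N14: +95+70 → 165 ≥ 60
  N21: +70 → 125 ≥ 120
  N22: +20+25 → 45 < 80
  N23: +70 → 70 ≥ 70
  N25: +45 → 45 < 120
Round 3 — N14, N21, N23 buckle.
  N17: +80+30 → 110 ≥ 70
  N22: +95+80 → 220 ≥ 80
Round 4 — N17, N22 buckle.
  N25: +85 → 130 ≥ 120
  N5: +15 → 15 < 60
Round 5 — N25 buckles.
No further bucklings.

yes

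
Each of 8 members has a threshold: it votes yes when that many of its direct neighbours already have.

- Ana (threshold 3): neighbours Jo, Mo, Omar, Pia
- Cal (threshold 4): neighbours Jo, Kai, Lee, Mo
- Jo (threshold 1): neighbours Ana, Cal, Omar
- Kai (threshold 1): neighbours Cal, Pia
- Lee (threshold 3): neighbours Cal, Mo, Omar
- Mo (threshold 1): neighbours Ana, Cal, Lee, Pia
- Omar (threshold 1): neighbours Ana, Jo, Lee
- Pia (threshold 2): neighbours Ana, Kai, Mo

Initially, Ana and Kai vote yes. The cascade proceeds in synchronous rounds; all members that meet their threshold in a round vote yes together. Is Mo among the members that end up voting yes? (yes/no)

yes

Round 1 — Ana, Kai vote yes (initial).
Round 2 — checking thresholds:
  Cal: 1 of 4 neighbours < 4, below threshold.
  Jo: 1 of 3 neighbours ≥ 1, votes yes.
  Mo: 1 of 4 neighbours ≥ 1, votes yes.
  Omar: 1 of 3 neighbours ≥ 1, votes yes.
  Pia: 2 of 3 neighbours ≥ 2, votes yes.
Round 3 — no new yes votes; cascade stops.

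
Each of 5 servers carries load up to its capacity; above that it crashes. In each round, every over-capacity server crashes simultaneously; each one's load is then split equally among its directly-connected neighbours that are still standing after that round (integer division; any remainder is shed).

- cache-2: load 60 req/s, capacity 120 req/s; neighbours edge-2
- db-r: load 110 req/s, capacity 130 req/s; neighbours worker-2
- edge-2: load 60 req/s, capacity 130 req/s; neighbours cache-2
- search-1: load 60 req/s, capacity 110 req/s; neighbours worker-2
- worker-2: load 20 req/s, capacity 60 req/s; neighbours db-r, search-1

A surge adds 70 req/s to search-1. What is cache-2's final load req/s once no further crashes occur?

60

Round 1 — search-1 at 130 > 110. search-1 crashes.
  search-1 sheds 130 req/s to worker-2: 130 each.
    worker-2: 20+130 = 150 > 60
Round 2 — worker-2 crashes.
  worker-2 sheds 150 req/s to db-r: 150 each.
    db-r: 110+150 = 260 > 130
Round 3 — db-r crashes.
  db-r sheds 260 req/s: no online neighbours, lost.
No further crashes.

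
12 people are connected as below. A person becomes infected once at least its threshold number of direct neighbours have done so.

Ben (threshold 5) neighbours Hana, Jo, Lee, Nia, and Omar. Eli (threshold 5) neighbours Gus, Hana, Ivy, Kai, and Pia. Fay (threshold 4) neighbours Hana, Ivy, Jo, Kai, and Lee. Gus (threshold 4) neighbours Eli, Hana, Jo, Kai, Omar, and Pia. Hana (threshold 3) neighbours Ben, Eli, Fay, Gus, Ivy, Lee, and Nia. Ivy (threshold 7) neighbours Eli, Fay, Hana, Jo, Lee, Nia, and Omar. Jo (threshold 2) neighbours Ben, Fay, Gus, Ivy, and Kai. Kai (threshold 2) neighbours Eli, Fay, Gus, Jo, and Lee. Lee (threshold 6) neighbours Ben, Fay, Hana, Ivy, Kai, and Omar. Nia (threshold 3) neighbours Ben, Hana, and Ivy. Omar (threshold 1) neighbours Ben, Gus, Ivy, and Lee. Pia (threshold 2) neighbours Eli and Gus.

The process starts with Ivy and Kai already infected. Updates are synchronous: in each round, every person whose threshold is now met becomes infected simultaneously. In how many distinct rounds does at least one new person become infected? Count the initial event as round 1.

Round 1 — Ivy, Kai become infected (initial).
Round 2 — checking thresholds:
  Eli: 2 of 5 neighbours < 5, below threshold.
  Fay: 2 of 5 neighbours < 4, below threshold.
  Gus: 1 of 6 neighbours < 4, below threshold.
  Hana: 1 of 7 neighbours < 3, below threshold.
  Jo: 2 of 5 neighbours ≥ 2, becomes infected.
  Lee: 2 of 6 neighbours < 6, below threshold.
  Nia: 1 of 3 neighbours < 3, below threshold.
  Omar: 1 of 4 neighbours ≥ 1, becomes infected.
Round 3 — no new infections; cascade stops.

2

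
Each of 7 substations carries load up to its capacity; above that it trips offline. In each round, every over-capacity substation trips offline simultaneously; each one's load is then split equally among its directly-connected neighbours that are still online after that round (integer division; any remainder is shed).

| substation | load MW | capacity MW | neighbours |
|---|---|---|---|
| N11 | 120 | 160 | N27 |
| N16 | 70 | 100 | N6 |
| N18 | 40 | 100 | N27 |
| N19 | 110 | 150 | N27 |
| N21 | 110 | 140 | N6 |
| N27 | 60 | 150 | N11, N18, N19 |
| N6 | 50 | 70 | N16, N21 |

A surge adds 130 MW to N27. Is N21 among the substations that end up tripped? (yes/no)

Round 1 — N27 at 190 > 150. N27 trips offline.
  N27 sheds 190 MW to N11, N18, N19: 63 each (1 lost).
    N11: 120+63 = 183 > 160
    N18: 40+63 = 103 > 100
    N19: 110+63 = 173 > 150
Round 2 — N11, N18, N19 trip offline.
  N11 sheds 183 MW: no online neighbours, lost.
  N18 sheds 103 MW: no online neighbours, lost.
  N19 sheds 173 MW: no online neighbours, lost.
No further trips.

no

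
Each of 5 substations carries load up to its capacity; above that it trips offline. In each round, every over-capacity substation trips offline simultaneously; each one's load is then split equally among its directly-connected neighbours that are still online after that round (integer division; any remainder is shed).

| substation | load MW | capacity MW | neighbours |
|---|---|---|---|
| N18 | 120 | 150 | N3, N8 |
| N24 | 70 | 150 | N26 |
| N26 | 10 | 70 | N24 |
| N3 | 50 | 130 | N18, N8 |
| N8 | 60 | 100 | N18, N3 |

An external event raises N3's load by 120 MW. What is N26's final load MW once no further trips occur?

10

Round 1 — N3 at 170 > 130. N3 trips offline.
  N3 sheds 170 MW to N18, N8: 85 each.
    N18: 120+85 = 205 > 150
    N8: 60+85 = 145 > 100
Round 2 — N18, N8 trip offline.
  N18 sheds 205 MW: no online neighbours, lost.
  N8 sheds 145 MW: no online neighbours, lost.
No further trips.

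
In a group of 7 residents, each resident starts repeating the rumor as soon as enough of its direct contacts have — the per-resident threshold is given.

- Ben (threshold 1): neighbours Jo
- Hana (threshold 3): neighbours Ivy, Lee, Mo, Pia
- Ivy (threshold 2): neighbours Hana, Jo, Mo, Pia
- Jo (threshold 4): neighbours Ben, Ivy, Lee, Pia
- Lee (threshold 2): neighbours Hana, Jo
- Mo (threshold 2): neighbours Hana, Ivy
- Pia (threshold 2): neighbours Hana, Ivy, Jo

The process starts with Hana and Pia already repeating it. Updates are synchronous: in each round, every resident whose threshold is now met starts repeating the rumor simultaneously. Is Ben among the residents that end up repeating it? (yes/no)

no

Round 1 — Hana, Pia start repeating the rumor (initial).
Round 2 — checking thresholds:
  Ivy: 2 of 4 neighbours ≥ 2, starts repeating the rumor.
  Jo: 1 of 4 neighbours < 4, below threshold.
  Lee: 1 of 2 neighbours < 2, below threshold.
  Mo: 1 of 2 neighbours < 2, below threshold.
Round 3 — checking thresholds:
  Jo: 2 of 4 neighbours < 4, below threshold.
  Lee: 1 of 2 neighbours < 2, below threshold.
  Mo: 2 of 2 neighbours ≥ 2, starts repeating the rumor.
Round 4 — no new spreads; cascade stops.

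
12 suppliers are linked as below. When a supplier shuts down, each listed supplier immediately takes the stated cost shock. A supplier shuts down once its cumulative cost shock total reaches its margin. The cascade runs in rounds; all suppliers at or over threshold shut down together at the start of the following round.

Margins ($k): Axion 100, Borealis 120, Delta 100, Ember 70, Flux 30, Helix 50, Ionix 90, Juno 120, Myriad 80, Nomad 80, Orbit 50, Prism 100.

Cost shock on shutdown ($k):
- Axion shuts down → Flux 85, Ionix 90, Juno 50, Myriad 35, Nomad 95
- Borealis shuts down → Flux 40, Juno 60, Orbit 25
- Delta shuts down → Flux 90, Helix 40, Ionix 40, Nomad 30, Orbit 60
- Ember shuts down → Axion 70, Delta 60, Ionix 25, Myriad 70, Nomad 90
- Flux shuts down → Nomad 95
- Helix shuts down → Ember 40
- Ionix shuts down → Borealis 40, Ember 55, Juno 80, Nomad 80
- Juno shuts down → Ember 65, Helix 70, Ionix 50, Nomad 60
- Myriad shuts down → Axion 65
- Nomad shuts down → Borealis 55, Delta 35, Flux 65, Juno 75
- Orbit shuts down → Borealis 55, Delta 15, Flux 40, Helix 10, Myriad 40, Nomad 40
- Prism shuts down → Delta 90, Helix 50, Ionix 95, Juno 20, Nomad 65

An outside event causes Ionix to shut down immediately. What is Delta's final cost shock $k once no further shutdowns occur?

95

Round 1 — Ionix shuts down (initial).
  Borealis: +40 → 40 < 120
  Ember: +55 → 55 < 70
  Juno: +80 → 80 < 120
  Nomad: +80 → 80 ≥ 80
Round 2 — Nomad shuts down.
  Borealis: +55 → 95 < 120
  Delta: +35 → 35 < 100
  Flux: +65 → 65 ≥ 30
  Juno: +75 → 155 ≥ 120
Round 3 — Flux, Juno shut down.
  Ember: +65 → 120 ≥ 70
  Helix: +70 → 70 ≥ 50
Round 4 — Ember, Helix shut down.
  Axion: +70 → 70 < 100
  Delta: +60 → 95 < 100
  Myriad: +70 → 70 < 80
No further shutdowns.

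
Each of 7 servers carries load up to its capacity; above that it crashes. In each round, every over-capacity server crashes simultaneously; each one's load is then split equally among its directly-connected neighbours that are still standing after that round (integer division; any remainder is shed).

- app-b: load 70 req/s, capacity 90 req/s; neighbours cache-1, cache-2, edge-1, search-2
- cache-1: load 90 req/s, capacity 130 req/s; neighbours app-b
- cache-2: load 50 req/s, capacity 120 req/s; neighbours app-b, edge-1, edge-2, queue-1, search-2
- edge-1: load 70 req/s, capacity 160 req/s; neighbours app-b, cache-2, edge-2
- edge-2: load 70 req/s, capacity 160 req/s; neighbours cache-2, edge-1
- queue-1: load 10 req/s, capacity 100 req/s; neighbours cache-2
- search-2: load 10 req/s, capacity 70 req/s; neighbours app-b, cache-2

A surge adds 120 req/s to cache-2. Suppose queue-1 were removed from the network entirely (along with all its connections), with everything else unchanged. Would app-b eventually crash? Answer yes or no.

yes

With queue-1 removed:
Round 1 — cache-2 at 170 > 120. cache-2 crashes.
  cache-2 sheds 170 req/s to app-b, edge-1, edge-2, search-2: 42 each (2 lost).
    app-b: 70+42 = 112 > 90
    edge-1: 70+42 = 112 ≤ 160
    edge-2: 70+42 = 112 ≤ 160
    search-2: 10+42 = 52 ≤ 70
Round 2 — app-b crashes.
  app-b sheds 112 req/s to cache-1, edge-1, search-2: 37 each (1 lost).
    cache-1: 90+37 = 127 ≤ 130
    edge-1: 112+37 = 149 ≤ 160
    search-2: 52+37 = 89 > 70
Round 3 — search-2 crashes.
  search-2 sheds 89 req/s: no online neighbours, lost.
No further crashes.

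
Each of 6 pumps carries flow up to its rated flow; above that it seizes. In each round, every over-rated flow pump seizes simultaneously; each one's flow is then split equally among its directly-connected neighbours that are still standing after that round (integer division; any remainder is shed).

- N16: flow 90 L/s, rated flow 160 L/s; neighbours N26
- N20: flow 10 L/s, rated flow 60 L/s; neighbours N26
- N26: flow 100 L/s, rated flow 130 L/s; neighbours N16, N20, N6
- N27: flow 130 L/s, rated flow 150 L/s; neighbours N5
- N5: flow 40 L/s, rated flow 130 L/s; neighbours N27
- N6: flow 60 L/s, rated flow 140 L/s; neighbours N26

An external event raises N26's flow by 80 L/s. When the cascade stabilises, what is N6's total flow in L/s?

Round 1 — N26 at 180 > 130. N26 seizes.
  N26 sheds 180 L/s to N16, N20, N6: 60 each.
    N16: 90+60 = 150 ≤ 160
    N20: 10+60 = 70 > 60
    N6: 60+60 = 120 ≤ 140
Round 2 — N20 seizes.
  N20 sheds 70 L/s: no online neighbours, lost.
No further seizures.

120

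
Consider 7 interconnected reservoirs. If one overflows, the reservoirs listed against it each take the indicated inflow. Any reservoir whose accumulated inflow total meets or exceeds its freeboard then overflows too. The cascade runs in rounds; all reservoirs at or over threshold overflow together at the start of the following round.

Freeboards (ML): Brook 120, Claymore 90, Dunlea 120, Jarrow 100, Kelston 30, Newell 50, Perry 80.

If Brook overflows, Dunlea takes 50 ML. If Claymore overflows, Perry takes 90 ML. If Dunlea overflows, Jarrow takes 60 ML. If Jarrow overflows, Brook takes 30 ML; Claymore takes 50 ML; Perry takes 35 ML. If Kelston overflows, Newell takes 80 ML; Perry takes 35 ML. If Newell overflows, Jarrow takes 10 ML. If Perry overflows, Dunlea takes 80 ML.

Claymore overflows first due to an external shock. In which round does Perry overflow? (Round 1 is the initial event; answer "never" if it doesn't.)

Round 1 — Claymore overflows (initial).
  Perry: +90 → 90 ≥ 80
Round 2 — Perry overflows.
  Dunlea: +80 → 80 < 120
No further overflows.

2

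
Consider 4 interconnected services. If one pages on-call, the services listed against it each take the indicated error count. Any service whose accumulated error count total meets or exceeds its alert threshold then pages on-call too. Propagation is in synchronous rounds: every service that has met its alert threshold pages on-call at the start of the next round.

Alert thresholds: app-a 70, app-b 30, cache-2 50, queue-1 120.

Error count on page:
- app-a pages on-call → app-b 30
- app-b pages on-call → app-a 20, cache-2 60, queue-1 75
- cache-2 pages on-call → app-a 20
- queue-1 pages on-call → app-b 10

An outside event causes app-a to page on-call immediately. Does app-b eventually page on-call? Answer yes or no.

Round 1 — app-a pages on-call (initial).
  app-b: +30 → 30 ≥ 30
Round 2 — app-b pages on-call.
  cache-2: +60 → 60 ≥ 50
  queue-1: +75 → 75 < 120
Round 3 — cache-2 pages on-call.
No further pages.

yes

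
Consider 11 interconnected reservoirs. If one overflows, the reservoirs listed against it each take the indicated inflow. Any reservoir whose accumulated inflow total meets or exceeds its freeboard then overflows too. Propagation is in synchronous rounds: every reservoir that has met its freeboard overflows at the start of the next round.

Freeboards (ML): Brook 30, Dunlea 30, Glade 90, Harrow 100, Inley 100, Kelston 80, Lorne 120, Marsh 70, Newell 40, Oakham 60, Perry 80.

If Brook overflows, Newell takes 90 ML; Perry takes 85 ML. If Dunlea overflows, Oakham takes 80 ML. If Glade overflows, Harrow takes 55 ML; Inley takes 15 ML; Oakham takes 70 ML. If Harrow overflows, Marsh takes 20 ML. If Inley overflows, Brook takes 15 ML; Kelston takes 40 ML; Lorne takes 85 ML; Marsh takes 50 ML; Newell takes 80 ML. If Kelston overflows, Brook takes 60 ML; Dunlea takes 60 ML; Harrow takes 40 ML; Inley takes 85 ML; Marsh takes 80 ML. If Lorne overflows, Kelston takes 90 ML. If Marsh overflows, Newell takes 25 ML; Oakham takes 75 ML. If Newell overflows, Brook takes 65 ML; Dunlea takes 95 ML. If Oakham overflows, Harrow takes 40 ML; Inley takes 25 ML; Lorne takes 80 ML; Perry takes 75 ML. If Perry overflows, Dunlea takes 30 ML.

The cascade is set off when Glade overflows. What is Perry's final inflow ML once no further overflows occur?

75

Round 1 — Glade overflows (initial).
  Harrow: +55 → 55 < 100
  Inley: +15 → 15 < 100
  Oakham: +70 → 70 ≥ 60
Round 2 — Oakham overflows.
  Harrow: +40 → 95 < 100
  Inley: +25 → 40 < 100
  Lorne: +80 → 80 < 120
  Perry: +75 → 75 < 80
No further overflows.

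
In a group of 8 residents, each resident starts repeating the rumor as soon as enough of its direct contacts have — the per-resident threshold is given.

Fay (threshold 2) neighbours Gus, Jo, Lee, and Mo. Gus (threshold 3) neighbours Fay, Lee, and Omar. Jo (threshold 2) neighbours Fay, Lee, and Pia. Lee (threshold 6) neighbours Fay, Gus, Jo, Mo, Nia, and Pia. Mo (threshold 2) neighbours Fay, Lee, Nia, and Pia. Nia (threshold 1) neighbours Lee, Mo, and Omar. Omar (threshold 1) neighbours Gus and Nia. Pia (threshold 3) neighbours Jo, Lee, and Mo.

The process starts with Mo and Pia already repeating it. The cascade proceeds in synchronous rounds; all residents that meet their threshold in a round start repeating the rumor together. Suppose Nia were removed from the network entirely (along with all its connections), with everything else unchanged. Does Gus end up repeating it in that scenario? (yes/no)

With Nia removed:
Round 1 — Mo, Pia start repeating the rumor (initial).
Round 2 — no new spreads; cascade stops.

no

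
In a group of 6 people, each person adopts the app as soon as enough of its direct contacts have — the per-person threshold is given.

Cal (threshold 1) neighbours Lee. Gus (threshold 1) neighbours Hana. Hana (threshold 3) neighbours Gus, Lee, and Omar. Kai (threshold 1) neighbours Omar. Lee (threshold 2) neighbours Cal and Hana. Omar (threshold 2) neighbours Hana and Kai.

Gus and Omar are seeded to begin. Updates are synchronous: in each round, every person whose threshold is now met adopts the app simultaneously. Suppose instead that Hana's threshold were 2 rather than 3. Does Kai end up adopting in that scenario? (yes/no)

With Hana's threshold at 2:
Round 1 — Gus, Omar adopt the app (initial).
Round 2 — checking thresholds:
  Hana: 2 of 3 neighbours ≥ 2, adopts the app.
  Kai: 1 of 1 neighbours ≥ 1, adopts the app.
Round 3 — no new adoptions; cascade stops.

yes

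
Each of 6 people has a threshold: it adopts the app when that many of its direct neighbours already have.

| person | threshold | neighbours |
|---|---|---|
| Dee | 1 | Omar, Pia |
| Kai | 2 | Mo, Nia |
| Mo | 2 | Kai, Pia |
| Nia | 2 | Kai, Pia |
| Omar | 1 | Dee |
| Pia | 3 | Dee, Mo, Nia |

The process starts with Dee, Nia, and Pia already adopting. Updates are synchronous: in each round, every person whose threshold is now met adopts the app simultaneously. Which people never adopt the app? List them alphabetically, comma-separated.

Round 1 — Dee, Nia, Pia adopt the app (initial).
Round 2 — checking thresholds:
  Kai: 1 of 2 neighbours < 2, holds.
  Mo: 1 of 2 neighbours < 2, holds.
  Omar: 1 of 1 neighbours ≥ 1, adopts the app.
Round 3 — no new adoptions; cascade stops.

Kai, Mo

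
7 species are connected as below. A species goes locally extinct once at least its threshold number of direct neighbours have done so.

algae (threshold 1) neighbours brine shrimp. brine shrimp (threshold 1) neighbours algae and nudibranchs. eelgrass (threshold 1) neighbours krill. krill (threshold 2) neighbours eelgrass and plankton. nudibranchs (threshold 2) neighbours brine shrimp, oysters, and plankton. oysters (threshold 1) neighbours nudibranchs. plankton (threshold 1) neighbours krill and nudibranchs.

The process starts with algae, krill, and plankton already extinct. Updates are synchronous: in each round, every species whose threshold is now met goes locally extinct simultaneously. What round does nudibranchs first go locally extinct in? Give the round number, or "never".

3

Round 1 — algae, krill, plankton go locally extinct (initial).
Round 2 — checking thresholds:
  brine shrimp: 1 of 2 neighbours ≥ 1, goes locally extinct.
  eelgrass: 1 of 1 neighbours ≥ 1, goes locally extinct.
  nudibranchs: 1 of 3 neighbours < 2, not yet.
Round 3 — checking thresholds:
  nudibranchs: 2 of 3 neighbours ≥ 2, goes locally extinct.
Round 4 — checking thresholds:
  oysters: 1 of 1 neighbours ≥ 1, goes locally extinct.
Round 5 — no new extinctions; cascade stops.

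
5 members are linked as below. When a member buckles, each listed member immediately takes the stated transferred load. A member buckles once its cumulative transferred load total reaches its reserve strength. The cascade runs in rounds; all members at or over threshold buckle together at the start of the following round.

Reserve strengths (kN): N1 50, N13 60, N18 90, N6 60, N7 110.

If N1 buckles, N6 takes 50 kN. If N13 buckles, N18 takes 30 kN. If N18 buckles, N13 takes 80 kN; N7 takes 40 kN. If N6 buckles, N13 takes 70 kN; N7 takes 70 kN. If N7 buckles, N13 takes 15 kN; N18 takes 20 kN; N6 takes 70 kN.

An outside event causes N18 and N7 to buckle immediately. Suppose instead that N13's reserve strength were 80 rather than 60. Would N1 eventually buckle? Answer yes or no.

With N13's reserve strength at 80:
Round 1 — N18, N7 buckle (initial).
  N13: +80+15 → 95 ≥ 80
  N6: +70 → 70 ≥ 60
Round 2 — N13, N6 buckle.
No further bucklings.

no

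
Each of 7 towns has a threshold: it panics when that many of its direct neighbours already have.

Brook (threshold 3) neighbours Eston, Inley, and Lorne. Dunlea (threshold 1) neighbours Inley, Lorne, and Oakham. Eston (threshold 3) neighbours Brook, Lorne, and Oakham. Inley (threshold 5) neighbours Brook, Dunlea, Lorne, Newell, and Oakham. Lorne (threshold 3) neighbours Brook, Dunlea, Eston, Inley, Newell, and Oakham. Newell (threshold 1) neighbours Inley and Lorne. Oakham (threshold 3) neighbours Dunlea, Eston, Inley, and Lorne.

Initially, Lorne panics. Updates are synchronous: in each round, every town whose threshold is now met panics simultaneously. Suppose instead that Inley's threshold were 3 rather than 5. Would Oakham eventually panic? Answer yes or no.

With Inley's threshold at 3:
Round 1 — Lorne panics (initial).
Round 2 — checking thresholds:
  Brook: 1 of 3 neighbours < 3, not yet.
  Dunlea: 1 of 3 neighbours ≥ 1, panics.
  Eston: 1 of 3 neighbours < 3, not yet.
  Inley: 1 of 5 neighbours < 3, not yet.
  Newell: 1 of 2 neighbours ≥ 1, panics.
  Oakham: 1 of 4 neighbours < 3, not yet.
Round 3 — checking thresholds:
  Brook: 1 of 3 neighbours < 3, not yet.
  Eston: 1 of 3 neighbours < 3, not yet.
  Inley: 3 of 5 neighbours ≥ 3, panics.
  Oakham: 2 of 4 neighbours < 3, not yet.
Round 4 — checking thresholds:
  Brook: 2 of 3 neighbours < 3, not yet.
  Eston: 1 of 3 neighbours < 3, not yet.
  Oakham: 3 of 4 neighbours ≥ 3, panics.
Round 5 — no new panics; cascade stops.

yes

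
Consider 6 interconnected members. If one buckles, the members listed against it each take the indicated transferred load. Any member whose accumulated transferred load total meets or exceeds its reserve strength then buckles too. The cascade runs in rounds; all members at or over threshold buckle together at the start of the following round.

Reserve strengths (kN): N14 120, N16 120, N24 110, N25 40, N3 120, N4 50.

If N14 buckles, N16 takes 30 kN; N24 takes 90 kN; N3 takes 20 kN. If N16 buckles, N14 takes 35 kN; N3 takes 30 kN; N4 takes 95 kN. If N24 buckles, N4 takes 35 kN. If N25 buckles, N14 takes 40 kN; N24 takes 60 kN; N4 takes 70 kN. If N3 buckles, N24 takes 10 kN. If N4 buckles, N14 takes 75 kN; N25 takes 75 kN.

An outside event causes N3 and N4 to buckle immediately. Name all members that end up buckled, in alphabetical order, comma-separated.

N25, N3, N4

Round 1 — N3, N4 buckle (initial).
  N14: +75 → 75 < 120
  N24: +10 → 10 < 110
  N25: +75 → 75 ≥ 40
Round 2 — N25 buckles.
  N14: +40 → 115 < 120
  N24: +60 → 70 < 110
No further bucklings.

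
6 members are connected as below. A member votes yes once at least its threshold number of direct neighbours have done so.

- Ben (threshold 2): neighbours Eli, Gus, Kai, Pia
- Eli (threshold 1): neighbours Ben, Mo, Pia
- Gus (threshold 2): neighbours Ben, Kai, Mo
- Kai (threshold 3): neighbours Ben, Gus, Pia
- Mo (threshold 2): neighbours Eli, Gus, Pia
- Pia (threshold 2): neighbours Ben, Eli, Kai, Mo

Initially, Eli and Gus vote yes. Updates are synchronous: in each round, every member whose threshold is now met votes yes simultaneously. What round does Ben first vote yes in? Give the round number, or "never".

Round 1 — Eli, Gus vote yes (initial).
Round 2 — checking thresholds:
  Ben: 2 of 4 neighbours ≥ 2, votes yes.
  Kai: 1 of 3 neighbours < 3, not yet.
  Mo: 2 of 3 neighbours ≥ 2, votes yes.
  Pia: 1 of 4 neighbours < 2, not yet.
Round 3 — checking thresholds:
  Kai: 2 of 3 neighbours < 3, not yet.
  Pia: 3 of 4 neighbours ≥ 2, votes yes.
Round 4 — checking thresholds:
  Kai: 3 of 3 neighbours ≥ 3, votes yes.
Round 5 — no new yes votes; cascade stops.

2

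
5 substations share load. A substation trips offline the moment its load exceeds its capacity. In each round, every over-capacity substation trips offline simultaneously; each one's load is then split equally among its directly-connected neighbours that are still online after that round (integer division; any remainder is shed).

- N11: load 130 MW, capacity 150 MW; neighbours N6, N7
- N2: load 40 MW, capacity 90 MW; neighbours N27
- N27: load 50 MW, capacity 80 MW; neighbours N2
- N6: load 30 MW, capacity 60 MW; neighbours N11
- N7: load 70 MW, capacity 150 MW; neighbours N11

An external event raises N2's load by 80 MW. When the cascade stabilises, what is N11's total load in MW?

130

Round 1 — N2 at 120 > 90. N2 trips offline.
  N2 sheds 120 MW to N27: 120 each.
    N27: 50+120 = 170 > 80
Round 2 — N27 trips offline.
  N27 sheds 170 MW: no online neighbours, lost.
No further trips.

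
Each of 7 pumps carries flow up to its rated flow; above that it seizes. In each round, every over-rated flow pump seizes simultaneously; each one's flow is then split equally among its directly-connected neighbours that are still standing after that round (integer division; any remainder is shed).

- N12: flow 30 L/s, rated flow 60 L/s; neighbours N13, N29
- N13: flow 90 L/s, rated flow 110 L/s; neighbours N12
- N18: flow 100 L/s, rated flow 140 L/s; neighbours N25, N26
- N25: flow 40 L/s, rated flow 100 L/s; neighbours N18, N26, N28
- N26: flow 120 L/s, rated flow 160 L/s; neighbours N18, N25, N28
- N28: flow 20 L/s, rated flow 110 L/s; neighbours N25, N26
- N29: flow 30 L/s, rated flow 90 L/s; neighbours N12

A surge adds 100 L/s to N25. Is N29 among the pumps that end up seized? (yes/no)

no

Round 1 — N25 at 140 > 100. N25 seizes.
  N25 sheds 140 L/s to N18, N26, N28: 46 each (2 lost).
    N18: 100+46 = 146 > 140
    N26: 120+46 = 166 > 160
    N28: 20+46 = 66 ≤ 110
Round 2 — N18, N26 seize.
  N18 sheds 146 L/s: no online neighbours, lost.
  N26 sheds 166 L/s to N28: 166 each.
    N28: 66+166 = 232 > 110
Round 3 — N28 seizes.
  N28 sheds 232 L/s: no online neighbours, lost.
No further seizures.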